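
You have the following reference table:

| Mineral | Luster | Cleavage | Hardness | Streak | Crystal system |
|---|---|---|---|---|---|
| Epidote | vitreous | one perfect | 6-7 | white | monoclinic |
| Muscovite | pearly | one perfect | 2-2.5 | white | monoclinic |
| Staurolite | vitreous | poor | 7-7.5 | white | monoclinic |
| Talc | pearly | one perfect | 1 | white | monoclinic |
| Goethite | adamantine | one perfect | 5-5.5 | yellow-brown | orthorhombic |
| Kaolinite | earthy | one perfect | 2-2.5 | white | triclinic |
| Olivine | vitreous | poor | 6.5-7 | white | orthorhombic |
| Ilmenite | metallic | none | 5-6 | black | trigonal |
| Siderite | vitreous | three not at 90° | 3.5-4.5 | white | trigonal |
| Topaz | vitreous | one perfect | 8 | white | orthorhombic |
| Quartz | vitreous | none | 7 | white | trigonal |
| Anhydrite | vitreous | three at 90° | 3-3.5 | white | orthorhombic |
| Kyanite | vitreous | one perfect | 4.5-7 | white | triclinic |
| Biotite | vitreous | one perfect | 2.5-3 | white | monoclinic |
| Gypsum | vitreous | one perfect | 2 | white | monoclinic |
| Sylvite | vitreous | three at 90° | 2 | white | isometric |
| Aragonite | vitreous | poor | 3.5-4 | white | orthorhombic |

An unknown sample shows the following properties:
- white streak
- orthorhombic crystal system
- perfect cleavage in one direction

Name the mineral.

White streak eliminates Goethite, Ilmenite.
Orthorhombic crystal system — leaves Olivine, Topaz, Anhydrite, Aragonite.
Perfect cleavage in one direction — only Topaz remains.
Only Topaz satisfies all observations.

Topaz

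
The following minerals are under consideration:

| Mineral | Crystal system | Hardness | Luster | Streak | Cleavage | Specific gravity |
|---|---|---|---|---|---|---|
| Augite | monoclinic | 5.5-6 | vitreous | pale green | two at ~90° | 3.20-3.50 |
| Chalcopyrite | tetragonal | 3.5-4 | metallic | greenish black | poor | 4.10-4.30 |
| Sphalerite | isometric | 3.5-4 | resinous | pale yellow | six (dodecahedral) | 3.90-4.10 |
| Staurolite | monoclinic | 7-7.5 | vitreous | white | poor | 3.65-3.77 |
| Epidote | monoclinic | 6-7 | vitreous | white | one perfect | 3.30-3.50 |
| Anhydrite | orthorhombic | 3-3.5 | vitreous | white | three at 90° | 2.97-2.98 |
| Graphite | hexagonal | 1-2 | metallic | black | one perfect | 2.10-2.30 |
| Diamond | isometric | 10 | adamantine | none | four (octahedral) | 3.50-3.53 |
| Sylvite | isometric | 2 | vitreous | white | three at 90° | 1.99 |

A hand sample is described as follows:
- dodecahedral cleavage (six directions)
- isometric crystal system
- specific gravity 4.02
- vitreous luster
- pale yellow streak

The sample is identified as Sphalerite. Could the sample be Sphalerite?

Inconsistent

Dodecahedral cleavage (six directions) — consistent with Sphalerite (cleavage six (dodecahedral)).
Isometric crystal system — consistent with Sphalerite (isometric system).
Specific gravity 4.02 — consistent with Sphalerite (SG 3.90-4.10).
Vitreous luster — Sphalerite has resinous luster; which does not match.
Pale yellow streak — consistent with Sphalerite (pale yellow streak).
Luster alone is enough to reject Sphalerite.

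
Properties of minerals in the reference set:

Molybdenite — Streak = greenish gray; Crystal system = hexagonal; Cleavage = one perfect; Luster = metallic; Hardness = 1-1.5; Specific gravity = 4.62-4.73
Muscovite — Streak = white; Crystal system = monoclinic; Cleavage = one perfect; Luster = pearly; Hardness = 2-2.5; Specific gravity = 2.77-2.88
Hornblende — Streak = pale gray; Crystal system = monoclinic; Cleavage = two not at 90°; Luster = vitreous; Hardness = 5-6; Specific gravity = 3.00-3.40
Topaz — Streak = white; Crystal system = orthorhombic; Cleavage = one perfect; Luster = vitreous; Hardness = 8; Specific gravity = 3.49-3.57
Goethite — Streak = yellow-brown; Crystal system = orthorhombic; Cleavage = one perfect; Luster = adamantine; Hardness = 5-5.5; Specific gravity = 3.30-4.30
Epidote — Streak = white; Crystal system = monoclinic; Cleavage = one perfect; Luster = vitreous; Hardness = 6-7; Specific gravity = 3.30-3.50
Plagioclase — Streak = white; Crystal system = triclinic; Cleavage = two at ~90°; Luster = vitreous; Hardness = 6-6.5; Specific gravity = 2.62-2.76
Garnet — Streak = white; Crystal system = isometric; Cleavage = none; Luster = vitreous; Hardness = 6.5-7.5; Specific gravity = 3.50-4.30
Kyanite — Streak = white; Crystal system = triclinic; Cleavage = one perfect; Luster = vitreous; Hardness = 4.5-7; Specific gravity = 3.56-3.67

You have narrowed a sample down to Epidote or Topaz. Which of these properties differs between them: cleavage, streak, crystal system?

Cleavage: both one perfect — same for both.
Streak: both white — same for both.
Crystal system: Epidote monoclinic, Topaz orthorhombic — distinct.
Crystal system is the diagnostic property here.

crystal system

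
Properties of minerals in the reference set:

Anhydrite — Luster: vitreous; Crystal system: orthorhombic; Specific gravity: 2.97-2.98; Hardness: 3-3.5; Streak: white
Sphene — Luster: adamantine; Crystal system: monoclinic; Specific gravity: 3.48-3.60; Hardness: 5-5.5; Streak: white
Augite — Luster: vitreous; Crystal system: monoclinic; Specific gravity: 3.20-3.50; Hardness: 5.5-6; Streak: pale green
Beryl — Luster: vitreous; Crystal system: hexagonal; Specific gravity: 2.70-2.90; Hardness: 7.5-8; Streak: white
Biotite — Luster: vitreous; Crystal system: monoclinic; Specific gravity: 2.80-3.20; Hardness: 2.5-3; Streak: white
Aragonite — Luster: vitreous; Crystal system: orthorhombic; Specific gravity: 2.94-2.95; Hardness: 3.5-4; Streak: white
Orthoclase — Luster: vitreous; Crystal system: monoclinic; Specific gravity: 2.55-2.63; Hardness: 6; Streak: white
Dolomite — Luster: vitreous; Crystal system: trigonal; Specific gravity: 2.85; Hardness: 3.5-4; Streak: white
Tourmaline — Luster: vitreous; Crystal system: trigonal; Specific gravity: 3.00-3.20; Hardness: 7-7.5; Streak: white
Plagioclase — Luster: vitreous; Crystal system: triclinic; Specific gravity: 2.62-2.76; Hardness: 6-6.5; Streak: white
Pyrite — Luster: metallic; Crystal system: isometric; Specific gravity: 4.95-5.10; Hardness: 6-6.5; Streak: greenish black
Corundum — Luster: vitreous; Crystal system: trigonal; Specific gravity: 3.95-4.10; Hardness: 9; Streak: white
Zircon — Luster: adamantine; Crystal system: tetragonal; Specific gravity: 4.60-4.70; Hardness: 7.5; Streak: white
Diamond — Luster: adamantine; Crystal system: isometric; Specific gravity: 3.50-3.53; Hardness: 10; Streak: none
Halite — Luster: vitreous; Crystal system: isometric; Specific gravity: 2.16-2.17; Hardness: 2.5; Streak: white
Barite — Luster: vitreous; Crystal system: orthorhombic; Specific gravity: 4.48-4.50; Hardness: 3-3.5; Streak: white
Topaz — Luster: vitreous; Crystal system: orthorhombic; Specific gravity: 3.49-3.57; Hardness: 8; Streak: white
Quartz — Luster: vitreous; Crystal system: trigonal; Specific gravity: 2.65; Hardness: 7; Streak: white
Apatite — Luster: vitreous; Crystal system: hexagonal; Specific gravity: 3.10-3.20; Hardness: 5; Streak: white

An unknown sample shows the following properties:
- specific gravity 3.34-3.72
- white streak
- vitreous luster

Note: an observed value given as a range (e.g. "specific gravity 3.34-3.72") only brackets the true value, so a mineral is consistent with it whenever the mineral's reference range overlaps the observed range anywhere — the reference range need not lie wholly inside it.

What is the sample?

Topaz

Specific gravity 3.34-3.72 — narrows the field to Sphene, Augite, Diamond, Topaz.
White streak excludes Augite, Diamond.
Vitreous luster excludes Sphene.
The only mineral consistent with every observation is Topaz.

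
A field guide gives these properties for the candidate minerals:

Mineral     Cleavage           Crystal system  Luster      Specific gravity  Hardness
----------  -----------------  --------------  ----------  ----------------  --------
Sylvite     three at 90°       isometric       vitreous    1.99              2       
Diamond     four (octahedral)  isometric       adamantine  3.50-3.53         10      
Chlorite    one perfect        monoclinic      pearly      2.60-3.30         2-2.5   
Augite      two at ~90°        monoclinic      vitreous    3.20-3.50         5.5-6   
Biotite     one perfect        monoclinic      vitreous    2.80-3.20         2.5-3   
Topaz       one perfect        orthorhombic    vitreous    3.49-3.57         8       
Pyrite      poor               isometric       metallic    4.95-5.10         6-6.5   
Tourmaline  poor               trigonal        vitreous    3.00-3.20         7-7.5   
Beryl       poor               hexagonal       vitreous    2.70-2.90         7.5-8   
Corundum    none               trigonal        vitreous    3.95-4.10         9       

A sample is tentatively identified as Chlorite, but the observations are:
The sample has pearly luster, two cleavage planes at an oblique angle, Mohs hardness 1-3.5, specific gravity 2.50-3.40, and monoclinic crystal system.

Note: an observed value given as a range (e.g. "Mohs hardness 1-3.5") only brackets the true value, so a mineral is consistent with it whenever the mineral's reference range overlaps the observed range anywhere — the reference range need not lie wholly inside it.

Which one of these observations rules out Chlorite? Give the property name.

cleavage

Pearly luster: Chlorite has pearly luster — consistent.
Two cleavage planes at an oblique angle: Chlorite has cleavage one perfect — does not match.
Mohs hardness 1-3.5: Chlorite has hardness 2-2.5 — consistent.
Specific gravity 2.50-3.40: Chlorite has SG 2.60-3.30 — consistent.
Monoclinic crystal system: Chlorite has monoclinic system — consistent.
Only the cleavage is inconsistent.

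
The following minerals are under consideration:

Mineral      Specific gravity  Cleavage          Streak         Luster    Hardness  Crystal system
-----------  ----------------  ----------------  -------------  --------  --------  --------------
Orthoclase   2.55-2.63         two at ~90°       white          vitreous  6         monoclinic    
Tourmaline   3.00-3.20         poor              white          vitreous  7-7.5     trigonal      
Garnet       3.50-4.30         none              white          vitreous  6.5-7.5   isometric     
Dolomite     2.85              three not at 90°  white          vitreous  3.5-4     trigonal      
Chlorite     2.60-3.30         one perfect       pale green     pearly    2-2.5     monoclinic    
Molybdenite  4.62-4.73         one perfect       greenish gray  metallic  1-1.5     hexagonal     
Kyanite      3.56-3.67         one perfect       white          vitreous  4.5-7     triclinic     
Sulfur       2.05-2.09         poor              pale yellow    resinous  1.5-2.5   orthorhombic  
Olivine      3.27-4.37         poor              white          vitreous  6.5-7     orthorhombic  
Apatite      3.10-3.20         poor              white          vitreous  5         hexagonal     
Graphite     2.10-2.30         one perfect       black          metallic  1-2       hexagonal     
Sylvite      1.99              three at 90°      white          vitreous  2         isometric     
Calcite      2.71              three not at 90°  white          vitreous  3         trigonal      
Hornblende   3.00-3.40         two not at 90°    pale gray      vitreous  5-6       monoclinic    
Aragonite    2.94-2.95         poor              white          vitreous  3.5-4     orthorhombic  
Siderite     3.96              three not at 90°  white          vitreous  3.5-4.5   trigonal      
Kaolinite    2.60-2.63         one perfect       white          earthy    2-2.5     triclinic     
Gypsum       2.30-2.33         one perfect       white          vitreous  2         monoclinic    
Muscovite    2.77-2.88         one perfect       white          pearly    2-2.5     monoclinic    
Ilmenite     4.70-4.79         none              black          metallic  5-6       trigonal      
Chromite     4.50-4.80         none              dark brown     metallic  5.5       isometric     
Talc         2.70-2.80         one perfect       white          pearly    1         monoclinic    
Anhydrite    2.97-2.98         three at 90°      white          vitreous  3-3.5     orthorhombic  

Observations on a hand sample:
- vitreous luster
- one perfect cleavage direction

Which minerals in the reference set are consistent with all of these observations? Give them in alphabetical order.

Vitreous luster: narrows the field to Orthoclase, Tourmaline, Garnet, Dolomite, Kyanite, Olivine, Apatite, Sylvite, Calcite, Hornblende, Aragonite, Siderite, Gypsum, Anhydrite.
One perfect cleavage direction: only Kyanite, Gypsum remain.
Consistent with every observation: Gypsum, Kyanite.

Gypsum, Kyanite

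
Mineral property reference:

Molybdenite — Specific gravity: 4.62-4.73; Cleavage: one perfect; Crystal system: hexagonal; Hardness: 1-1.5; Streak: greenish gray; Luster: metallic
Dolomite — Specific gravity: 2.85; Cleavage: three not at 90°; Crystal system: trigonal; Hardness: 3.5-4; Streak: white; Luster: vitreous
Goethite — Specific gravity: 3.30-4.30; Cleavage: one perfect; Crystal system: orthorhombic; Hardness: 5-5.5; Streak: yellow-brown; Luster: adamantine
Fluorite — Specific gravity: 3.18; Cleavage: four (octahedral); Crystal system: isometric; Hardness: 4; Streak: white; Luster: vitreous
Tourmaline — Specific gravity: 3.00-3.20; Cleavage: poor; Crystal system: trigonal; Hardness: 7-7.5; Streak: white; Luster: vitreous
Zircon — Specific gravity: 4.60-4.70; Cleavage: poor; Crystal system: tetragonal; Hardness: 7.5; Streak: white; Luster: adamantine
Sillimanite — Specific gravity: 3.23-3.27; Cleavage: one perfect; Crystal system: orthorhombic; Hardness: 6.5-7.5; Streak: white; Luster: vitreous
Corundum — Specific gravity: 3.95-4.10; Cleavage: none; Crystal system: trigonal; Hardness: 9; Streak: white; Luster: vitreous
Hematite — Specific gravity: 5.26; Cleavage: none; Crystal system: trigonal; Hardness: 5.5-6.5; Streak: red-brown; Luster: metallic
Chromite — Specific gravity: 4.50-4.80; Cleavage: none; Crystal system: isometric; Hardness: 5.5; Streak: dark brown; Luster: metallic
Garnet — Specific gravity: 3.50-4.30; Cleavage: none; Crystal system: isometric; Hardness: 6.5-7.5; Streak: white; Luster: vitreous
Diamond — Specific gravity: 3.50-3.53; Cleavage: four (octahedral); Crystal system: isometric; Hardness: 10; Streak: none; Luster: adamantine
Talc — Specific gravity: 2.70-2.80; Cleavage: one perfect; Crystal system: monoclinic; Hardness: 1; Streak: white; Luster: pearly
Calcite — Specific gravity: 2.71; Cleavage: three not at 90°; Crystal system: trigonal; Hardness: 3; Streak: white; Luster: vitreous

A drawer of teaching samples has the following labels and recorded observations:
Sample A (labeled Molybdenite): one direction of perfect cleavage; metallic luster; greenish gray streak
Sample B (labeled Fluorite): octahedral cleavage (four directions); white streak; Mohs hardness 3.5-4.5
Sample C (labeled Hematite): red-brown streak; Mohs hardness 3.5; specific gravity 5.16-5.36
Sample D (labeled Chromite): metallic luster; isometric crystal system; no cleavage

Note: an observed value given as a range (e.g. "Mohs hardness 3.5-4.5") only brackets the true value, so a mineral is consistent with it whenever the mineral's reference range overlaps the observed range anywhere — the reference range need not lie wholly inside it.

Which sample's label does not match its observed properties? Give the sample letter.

Sample A: all recorded properties match Molybdenite.
Sample B: all recorded properties match Fluorite.
Sample C: Mohs hardness 3.5 is outside the reference for Hematite (hardness 5.5-6.5) — mislabeled.
Sample D: all recorded properties match Chromite.
Sample C is the mislabeled one.

C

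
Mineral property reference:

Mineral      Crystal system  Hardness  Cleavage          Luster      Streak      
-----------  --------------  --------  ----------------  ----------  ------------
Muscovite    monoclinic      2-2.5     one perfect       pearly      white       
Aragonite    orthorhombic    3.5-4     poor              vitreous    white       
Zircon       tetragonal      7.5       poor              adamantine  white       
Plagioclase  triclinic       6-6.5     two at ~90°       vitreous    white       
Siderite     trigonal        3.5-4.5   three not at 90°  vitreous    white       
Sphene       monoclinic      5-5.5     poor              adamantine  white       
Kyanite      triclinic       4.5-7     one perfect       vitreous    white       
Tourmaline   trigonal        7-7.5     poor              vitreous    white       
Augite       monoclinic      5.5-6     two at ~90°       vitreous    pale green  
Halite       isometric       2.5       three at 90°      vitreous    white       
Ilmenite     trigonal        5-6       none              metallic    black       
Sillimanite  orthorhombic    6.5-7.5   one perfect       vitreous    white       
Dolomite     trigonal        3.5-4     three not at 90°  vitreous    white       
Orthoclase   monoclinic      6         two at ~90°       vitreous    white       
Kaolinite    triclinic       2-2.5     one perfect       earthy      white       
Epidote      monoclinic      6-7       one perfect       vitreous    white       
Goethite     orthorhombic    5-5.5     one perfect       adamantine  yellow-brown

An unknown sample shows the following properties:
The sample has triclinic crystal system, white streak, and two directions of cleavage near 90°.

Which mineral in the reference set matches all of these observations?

Plagioclase

Triclinic crystal system: Plagioclase, Kyanite, Kaolinite remain.
White streak: all remaining candidates fit.
Two directions of cleavage near 90°: Plagioclase remains.
Only Plagioclase satisfies all observations.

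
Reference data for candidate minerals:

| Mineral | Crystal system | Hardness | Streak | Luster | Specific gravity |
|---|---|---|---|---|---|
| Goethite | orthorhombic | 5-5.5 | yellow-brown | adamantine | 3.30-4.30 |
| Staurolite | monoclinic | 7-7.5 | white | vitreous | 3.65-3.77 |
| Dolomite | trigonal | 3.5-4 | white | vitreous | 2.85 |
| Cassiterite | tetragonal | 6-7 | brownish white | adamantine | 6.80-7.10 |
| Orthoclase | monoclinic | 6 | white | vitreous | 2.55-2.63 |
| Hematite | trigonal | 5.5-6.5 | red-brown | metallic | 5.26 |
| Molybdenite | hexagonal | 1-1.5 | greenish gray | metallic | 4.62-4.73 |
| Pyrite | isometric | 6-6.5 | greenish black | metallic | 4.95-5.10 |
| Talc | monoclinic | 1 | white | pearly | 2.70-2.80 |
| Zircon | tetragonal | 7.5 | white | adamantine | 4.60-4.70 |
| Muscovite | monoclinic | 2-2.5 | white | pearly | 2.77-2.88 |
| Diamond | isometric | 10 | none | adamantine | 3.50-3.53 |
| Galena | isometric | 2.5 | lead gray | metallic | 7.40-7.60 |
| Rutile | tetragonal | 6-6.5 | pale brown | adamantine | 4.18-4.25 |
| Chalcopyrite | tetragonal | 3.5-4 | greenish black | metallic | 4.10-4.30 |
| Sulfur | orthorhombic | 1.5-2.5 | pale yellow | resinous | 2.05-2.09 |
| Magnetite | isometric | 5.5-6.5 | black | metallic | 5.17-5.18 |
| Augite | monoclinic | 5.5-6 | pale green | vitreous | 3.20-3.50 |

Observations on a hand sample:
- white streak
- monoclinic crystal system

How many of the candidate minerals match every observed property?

4

White streak — only Staurolite, Dolomite, Orthoclase, Talc, Zircon, Muscovite remain.
Monoclinic crystal system is inconsistent with Dolomite, Zircon.
The minerals that satisfy all observations are Muscovite, Orthoclase, Staurolite, Talc.
That is 4 minerals.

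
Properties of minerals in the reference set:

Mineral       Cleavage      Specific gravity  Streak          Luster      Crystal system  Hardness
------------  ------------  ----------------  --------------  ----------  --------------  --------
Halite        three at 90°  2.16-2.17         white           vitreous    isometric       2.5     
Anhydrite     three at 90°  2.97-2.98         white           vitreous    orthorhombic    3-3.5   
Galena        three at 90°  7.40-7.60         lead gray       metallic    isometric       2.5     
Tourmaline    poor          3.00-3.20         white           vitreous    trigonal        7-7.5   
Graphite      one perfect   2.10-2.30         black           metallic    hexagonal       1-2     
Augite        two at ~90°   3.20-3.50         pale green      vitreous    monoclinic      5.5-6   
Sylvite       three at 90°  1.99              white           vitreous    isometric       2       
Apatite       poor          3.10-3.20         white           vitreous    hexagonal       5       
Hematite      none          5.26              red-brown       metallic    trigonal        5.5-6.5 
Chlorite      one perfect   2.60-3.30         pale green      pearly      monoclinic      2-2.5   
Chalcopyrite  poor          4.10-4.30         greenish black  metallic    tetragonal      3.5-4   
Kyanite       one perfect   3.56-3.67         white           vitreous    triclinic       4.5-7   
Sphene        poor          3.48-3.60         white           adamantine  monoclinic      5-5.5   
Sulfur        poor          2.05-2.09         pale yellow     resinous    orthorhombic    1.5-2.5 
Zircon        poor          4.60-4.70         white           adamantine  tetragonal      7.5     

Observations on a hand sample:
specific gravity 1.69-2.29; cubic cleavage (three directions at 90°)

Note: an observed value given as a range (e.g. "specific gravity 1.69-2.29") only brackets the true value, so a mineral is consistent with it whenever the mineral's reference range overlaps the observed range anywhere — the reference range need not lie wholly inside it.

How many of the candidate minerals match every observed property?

Specific gravity 1.69-2.29 — leaves Halite, Graphite, Sylvite, Sulfur.
Cubic cleavage (three directions at 90°) excludes Graphite, Sulfur.
The minerals that satisfy all observations are Halite, Sylvite.
That is 2 minerals.

2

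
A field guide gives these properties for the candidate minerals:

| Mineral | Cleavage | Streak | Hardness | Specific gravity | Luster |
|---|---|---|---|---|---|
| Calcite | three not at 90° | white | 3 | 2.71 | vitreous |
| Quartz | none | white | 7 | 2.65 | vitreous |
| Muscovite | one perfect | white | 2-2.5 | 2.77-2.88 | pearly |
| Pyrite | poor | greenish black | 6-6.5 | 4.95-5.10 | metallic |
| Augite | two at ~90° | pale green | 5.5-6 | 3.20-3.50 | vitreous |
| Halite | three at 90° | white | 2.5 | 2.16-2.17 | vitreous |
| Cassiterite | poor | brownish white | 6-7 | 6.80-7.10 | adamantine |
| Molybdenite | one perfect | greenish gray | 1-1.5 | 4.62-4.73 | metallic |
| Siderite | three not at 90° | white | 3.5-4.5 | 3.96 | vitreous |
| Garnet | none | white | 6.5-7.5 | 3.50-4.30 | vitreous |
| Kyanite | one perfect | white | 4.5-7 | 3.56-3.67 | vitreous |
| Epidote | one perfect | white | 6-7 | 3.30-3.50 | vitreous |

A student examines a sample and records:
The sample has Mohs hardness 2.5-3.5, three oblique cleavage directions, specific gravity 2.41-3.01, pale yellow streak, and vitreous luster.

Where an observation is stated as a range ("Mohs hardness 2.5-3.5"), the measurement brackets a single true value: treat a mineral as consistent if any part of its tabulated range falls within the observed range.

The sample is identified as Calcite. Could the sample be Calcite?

Mohs hardness 2.5-3.5 — matches Calcite (hardness 3).
Three oblique cleavage directions — matches Calcite (cleavage three not at 90°).
Specific gravity 2.41-3.01 — matches Calcite (SG 2.71).
Pale yellow streak — Calcite has white streak; inconsistent.
Vitreous luster — matches Calcite (vitreous luster).
Streak alone is enough to reject Calcite.

No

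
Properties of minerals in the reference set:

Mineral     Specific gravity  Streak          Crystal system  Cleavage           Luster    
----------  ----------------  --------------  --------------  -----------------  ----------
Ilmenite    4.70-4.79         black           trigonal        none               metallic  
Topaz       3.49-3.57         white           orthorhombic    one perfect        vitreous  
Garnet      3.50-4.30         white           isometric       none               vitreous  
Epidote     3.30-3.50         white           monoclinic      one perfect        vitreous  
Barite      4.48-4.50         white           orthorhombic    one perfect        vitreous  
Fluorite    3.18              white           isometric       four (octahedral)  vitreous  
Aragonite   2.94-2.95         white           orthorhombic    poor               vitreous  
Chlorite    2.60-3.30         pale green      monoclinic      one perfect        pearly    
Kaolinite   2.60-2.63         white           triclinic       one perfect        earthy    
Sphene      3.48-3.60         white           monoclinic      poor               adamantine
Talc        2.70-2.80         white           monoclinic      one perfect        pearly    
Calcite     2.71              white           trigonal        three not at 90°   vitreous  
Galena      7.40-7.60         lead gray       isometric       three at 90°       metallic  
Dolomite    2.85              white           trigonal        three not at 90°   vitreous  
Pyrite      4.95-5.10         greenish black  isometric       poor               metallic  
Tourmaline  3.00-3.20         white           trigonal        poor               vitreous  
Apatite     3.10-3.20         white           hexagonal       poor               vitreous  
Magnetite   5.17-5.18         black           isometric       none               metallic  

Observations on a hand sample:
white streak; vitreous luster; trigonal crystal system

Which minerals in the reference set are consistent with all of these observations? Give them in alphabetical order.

White streak excludes Ilmenite, Chlorite, Galena, Pyrite, Magnetite.
Vitreous luster eliminates Kaolinite, Sphene, Talc.
Trigonal crystal system — leaves Calcite, Dolomite, Tourmaline.
Consistent with every observation: Calcite, Dolomite, Tourmaline.

Calcite, Dolomite, Tourmaline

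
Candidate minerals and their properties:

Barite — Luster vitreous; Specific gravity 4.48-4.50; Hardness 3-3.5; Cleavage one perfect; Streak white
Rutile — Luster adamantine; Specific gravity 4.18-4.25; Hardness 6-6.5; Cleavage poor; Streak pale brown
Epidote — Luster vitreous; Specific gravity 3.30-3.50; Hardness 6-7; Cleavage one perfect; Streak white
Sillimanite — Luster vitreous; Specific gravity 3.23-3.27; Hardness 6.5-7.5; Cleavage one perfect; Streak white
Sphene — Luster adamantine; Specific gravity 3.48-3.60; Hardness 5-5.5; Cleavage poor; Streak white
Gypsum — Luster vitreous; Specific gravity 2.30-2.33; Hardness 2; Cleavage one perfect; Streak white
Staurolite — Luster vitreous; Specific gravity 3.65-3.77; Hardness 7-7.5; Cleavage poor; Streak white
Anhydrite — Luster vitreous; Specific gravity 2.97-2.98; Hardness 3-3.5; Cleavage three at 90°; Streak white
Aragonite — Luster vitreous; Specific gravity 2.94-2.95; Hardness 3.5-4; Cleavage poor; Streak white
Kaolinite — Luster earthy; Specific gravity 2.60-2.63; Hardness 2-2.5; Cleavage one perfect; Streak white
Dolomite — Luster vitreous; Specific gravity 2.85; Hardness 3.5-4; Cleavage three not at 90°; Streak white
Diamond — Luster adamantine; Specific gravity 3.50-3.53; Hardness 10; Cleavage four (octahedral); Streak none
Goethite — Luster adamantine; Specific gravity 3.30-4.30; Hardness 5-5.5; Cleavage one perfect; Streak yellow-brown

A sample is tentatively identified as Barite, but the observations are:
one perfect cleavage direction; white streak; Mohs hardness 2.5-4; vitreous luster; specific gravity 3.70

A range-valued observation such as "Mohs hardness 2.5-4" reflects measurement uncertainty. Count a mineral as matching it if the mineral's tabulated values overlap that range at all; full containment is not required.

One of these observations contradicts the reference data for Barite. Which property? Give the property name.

specific gravity

One perfect cleavage direction: Barite has cleavage one perfect — matches.
White streak: Barite has white streak — matches.
Mohs hardness 2.5-4: Barite has hardness 3-3.5 — matches.
Vitreous luster: Barite has vitreous luster — matches.
Specific gravity 3.70: Barite has SG 4.48-4.50 — outside the reference range.
The specific gravity is the one property that does not fit.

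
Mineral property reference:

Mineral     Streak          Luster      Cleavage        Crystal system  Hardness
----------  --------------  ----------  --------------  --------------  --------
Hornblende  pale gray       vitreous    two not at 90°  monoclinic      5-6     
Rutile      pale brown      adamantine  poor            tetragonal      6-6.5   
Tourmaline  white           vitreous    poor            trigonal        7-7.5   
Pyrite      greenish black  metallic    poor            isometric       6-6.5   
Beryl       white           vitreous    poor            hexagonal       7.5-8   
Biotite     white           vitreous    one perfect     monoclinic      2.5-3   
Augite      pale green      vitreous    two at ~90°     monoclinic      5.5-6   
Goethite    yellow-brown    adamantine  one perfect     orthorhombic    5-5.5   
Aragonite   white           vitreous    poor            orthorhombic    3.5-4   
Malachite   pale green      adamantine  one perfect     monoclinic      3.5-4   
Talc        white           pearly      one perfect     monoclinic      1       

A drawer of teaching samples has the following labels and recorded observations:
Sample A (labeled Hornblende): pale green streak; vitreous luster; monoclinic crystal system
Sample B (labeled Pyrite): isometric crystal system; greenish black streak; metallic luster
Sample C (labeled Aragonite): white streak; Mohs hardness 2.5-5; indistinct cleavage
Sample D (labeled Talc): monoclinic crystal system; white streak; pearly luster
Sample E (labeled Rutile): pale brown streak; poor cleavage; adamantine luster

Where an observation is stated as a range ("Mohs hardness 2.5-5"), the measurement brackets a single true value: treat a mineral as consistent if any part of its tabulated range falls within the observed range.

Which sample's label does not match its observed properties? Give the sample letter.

Sample A: Hornblende has pale gray streak, but the record shows pale green streak — this label is wrong.
Sample B: nothing contradicts Pyrite.
Sample C: nothing contradicts Aragonite.
Sample D: nothing contradicts Talc.
Sample E: nothing contradicts Rutile.
Sample A is the mislabeled one.

A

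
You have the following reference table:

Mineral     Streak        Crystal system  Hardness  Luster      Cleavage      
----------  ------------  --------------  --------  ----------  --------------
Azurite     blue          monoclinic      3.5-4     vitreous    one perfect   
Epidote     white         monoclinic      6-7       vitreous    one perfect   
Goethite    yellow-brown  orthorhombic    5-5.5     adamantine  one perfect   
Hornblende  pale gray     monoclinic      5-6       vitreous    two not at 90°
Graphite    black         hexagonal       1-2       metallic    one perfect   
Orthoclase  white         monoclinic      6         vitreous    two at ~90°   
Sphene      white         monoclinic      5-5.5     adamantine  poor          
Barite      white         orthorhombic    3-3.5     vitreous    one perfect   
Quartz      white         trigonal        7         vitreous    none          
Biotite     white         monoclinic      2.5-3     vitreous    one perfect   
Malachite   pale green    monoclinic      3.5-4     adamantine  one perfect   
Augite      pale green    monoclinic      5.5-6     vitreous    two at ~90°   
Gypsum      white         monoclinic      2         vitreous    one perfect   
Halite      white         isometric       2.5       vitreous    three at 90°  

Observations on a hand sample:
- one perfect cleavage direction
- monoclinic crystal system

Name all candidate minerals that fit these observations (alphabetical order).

Azurite, Biotite, Epidote, Gypsum, Malachite

One perfect cleavage direction rules out Hornblende, Orthoclase, Sphene, Quartz, Augite, Halite.
Monoclinic crystal system rules out Goethite, Graphite, Barite.
Consistent with every observation: Azurite, Biotite, Epidote, Gypsum, Malachite.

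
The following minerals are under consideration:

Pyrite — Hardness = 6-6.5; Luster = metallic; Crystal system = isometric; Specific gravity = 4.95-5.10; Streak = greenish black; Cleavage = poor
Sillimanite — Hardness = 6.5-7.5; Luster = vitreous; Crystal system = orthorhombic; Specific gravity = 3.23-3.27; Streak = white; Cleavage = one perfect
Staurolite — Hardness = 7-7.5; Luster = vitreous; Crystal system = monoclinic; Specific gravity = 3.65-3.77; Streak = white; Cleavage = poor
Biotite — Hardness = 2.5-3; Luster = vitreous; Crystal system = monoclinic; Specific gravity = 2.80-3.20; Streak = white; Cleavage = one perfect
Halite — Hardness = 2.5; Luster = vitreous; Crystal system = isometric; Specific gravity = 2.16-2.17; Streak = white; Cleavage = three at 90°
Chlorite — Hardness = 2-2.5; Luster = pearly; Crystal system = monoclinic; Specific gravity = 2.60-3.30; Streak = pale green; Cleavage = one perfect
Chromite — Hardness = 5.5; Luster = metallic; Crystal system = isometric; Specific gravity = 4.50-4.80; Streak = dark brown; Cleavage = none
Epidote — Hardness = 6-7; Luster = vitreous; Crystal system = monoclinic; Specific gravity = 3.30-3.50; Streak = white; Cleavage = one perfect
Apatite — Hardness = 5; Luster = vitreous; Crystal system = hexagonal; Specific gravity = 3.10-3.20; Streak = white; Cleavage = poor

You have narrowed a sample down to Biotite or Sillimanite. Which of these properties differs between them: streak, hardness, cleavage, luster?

hardness

Streak: both white — shared.
Hardness: Biotite 2.5-3, Sillimanite 6.5-7.5 — these differ.
Cleavage: both one perfect — shared.
Luster: both vitreous — shared.
Hardness is the diagnostic property here.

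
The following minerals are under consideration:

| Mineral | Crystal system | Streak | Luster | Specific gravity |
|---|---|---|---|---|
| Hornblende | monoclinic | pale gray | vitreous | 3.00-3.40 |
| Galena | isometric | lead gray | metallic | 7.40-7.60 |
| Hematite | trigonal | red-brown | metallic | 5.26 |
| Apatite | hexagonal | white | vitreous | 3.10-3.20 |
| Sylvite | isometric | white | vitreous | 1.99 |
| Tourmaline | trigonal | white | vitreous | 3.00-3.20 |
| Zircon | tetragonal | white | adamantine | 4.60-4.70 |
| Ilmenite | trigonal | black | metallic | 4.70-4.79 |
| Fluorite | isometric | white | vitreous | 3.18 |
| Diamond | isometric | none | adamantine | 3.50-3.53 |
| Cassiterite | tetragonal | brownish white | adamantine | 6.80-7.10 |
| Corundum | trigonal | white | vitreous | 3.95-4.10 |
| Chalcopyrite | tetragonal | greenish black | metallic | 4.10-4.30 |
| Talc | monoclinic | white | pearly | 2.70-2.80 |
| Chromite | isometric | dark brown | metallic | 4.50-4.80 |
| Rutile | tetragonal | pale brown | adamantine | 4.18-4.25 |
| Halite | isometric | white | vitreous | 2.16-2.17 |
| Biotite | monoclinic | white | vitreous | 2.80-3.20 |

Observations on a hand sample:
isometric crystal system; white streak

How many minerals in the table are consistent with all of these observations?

3

Isometric crystal system — narrows the field to Galena, Sylvite, Fluorite, Diamond, Chromite, Halite.
White streak eliminates Galena, Diamond, Chromite.
The minerals that satisfy all observations are Fluorite, Halite, Sylvite.
That is 3 minerals.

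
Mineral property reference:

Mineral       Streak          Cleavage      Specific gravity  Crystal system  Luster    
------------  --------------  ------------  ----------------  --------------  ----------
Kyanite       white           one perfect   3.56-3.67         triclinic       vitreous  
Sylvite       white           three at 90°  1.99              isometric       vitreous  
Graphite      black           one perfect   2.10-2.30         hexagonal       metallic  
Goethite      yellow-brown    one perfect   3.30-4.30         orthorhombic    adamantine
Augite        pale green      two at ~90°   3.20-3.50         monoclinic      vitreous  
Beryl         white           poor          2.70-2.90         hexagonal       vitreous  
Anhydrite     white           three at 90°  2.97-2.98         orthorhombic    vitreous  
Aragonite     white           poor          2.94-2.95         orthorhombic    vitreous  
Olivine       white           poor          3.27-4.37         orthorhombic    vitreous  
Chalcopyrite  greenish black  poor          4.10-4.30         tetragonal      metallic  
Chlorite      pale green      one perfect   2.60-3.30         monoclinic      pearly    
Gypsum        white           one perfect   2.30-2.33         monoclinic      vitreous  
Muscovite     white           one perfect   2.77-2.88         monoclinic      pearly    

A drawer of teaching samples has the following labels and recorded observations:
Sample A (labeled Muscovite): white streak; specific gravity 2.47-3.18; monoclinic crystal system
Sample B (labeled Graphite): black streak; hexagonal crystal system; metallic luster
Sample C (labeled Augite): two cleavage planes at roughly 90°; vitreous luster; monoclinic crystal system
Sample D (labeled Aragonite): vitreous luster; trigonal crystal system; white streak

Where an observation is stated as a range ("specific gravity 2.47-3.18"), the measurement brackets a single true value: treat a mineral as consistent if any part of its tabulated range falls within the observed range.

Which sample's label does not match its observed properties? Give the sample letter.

Sample A: observations are consistent with Muscovite.
Sample B: observations are consistent with Graphite.
Sample C: observations are consistent with Augite.
Sample D: trigonal crystal system is outside the reference for Aragonite (orthorhombic system) — mislabeled.
The mislabeled specimen is D.

D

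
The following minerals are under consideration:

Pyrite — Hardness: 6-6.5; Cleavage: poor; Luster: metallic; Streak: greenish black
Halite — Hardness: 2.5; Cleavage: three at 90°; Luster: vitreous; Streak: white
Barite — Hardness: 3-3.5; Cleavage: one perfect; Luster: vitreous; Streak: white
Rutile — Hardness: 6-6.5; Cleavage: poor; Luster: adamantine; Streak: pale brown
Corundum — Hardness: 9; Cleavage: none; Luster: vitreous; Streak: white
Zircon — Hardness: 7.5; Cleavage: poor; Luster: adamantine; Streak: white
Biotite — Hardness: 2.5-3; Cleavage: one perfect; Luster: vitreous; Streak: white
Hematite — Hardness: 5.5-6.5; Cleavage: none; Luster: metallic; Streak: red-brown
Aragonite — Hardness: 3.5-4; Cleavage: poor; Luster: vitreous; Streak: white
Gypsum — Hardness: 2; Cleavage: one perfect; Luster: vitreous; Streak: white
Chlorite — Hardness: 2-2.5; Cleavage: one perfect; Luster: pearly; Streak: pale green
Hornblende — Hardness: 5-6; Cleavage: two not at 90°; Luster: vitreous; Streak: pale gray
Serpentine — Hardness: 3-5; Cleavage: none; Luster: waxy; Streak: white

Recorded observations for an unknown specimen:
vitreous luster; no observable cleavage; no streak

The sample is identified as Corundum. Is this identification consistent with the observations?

Vitreous luster — consistent with Corundum (vitreous luster).
No observable cleavage — consistent with Corundum (cleavage none).
No streak — Corundum has white streak; inconsistent.
The streak observation rules out Corundum.

Inconsistent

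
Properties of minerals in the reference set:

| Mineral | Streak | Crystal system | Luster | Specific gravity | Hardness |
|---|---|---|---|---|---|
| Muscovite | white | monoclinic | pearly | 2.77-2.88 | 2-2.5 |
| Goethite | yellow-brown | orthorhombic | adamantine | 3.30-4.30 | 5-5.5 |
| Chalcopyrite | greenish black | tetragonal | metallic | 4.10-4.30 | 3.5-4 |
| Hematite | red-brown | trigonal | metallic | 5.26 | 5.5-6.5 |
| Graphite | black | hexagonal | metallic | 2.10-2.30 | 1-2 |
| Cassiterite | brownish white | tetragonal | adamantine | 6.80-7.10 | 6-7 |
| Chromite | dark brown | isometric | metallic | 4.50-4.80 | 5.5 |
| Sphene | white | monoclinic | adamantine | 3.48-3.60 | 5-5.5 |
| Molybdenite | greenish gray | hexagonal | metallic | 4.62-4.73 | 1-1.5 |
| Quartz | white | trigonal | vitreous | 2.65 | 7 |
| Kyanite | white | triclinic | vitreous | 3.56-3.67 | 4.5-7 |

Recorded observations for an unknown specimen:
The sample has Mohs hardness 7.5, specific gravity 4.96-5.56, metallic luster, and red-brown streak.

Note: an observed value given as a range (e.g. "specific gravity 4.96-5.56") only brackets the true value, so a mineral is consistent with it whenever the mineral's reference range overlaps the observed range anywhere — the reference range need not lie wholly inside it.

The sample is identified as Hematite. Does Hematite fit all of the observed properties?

No

Mohs hardness 7.5 — Hematite has hardness 5.5-6.5; which does not match.
Specific gravity 4.96-5.56 — fits Hematite (SG 5.26).
Metallic luster — fits Hematite (metallic luster).
Red-brown streak — fits Hematite (red-brown streak).
Hardness alone is enough to reject Hematite.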